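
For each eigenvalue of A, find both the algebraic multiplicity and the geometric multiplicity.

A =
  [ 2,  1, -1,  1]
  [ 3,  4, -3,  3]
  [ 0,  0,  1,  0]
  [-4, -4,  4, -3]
λ = 1: alg = 4, geom = 3

Step 1 — factor the characteristic polynomial to read off the algebraic multiplicities:
  χ_A(x) = (x - 1)^4

Step 2 — compute geometric multiplicities via the rank-nullity identity g(λ) = n − rank(A − λI):
  rank(A − (1)·I) = 1, so dim ker(A − (1)·I) = n − 1 = 3

Summary:
  λ = 1: algebraic multiplicity = 4, geometric multiplicity = 3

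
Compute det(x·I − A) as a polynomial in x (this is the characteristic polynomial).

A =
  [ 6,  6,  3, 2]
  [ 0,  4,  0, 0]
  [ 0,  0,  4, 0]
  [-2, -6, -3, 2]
x^4 - 16*x^3 + 96*x^2 - 256*x + 256

Expanding det(x·I − A) (e.g. by cofactor expansion or by noting that A is similar to its Jordan form J, which has the same characteristic polynomial as A) gives
  χ_A(x) = x^4 - 16*x^3 + 96*x^2 - 256*x + 256
which factors as (x - 4)^4. The eigenvalues (with algebraic multiplicities) are λ = 4 with multiplicity 4.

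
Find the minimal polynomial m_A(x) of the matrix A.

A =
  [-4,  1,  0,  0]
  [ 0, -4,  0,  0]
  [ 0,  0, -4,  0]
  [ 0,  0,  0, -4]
x^2 + 8*x + 16

The characteristic polynomial is χ_A(x) = (x + 4)^4, so the eigenvalues are known. The minimal polynomial is
  m_A(x) = Π_λ (x − λ)^{k_λ}
where k_λ is the size of the *largest* Jordan block for λ (equivalently, the smallest k with (A − λI)^k v = 0 for every generalised eigenvector v of λ).

  λ = -4: largest Jordan block has size 2, contributing (x + 4)^2

So m_A(x) = (x + 4)^2 = x^2 + 8*x + 16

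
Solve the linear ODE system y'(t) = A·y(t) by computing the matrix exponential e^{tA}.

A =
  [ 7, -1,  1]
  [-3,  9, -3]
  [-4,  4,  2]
e^{tA} =
  [t*exp(6*t) + exp(6*t), -t*exp(6*t), t*exp(6*t)]
  [-3*t*exp(6*t), 3*t*exp(6*t) + exp(6*t), -3*t*exp(6*t)]
  [-4*t*exp(6*t), 4*t*exp(6*t), -4*t*exp(6*t) + exp(6*t)]

Strategy: write A = P · J · P⁻¹ where J is a Jordan canonical form, so e^{tA} = P · e^{tJ} · P⁻¹, and e^{tJ} can be computed block-by-block.

A has Jordan form
J =
  [6, 1, 0]
  [0, 6, 0]
  [0, 0, 6]
(up to reordering of blocks).

Per-block formulas:
  For a 1×1 block at λ = 6: exp(t · [6]) = [e^(6t)].
  For a 2×2 Jordan block J_2(6): exp(t · J_2(6)) = e^(6t)·(I + t·N), where N is the 2×2 nilpotent shift.

After assembling e^{tJ} and conjugating by P, we get:

e^{tA} =
  [t*exp(6*t) + exp(6*t), -t*exp(6*t), t*exp(6*t)]
  [-3*t*exp(6*t), 3*t*exp(6*t) + exp(6*t), -3*t*exp(6*t)]
  [-4*t*exp(6*t), 4*t*exp(6*t), -4*t*exp(6*t) + exp(6*t)]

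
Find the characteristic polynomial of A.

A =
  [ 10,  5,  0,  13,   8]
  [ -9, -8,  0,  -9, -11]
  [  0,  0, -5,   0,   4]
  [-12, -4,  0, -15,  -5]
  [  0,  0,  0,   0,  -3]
x^5 + 21*x^4 + 174*x^3 + 710*x^2 + 1425*x + 1125

Expanding det(x·I − A) (e.g. by cofactor expansion or by noting that A is similar to its Jordan form J, which has the same characteristic polynomial as A) gives
  χ_A(x) = x^5 + 21*x^4 + 174*x^3 + 710*x^2 + 1425*x + 1125
which factors as (x + 3)^2*(x + 5)^3. The eigenvalues (with algebraic multiplicities) are λ = -5 with multiplicity 3, λ = -3 with multiplicity 2.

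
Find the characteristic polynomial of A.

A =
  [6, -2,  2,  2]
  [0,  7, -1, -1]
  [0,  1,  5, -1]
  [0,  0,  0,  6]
x^4 - 24*x^3 + 216*x^2 - 864*x + 1296

Expanding det(x·I − A) (e.g. by cofactor expansion or by noting that A is similar to its Jordan form J, which has the same characteristic polynomial as A) gives
  χ_A(x) = x^4 - 24*x^3 + 216*x^2 - 864*x + 1296
which factors as (x - 6)^4. The eigenvalues (with algebraic multiplicities) are λ = 6 with multiplicity 4.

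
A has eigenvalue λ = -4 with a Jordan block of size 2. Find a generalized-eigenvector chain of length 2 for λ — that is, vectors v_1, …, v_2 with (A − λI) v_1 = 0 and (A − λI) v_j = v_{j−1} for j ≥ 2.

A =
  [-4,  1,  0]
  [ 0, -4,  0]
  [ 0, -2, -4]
A Jordan chain for λ = -4 of length 2:
v_1 = (1, 0, -2)ᵀ
v_2 = (0, 1, 0)ᵀ

Let N = A − (-4)·I. We want v_2 with N^2 v_2 = 0 but N^1 v_2 ≠ 0; then v_{j-1} := N · v_j for j = 2, …, 2.

Pick v_2 = (0, 1, 0)ᵀ.
Then v_1 = N · v_2 = (1, 0, -2)ᵀ.

Sanity check: (A − (-4)·I) v_1 = (0, 0, 0)ᵀ = 0. ✓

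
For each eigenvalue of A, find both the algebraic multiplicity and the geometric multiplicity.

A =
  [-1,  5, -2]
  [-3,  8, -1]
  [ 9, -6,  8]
λ = 5: alg = 3, geom = 1

Step 1 — factor the characteristic polynomial to read off the algebraic multiplicities:
  χ_A(x) = (x - 5)^3

Step 2 — compute geometric multiplicities via the rank-nullity identity g(λ) = n − rank(A − λI):
  rank(A − (5)·I) = 2, so dim ker(A − (5)·I) = n − 2 = 1

Summary:
  λ = 5: algebraic multiplicity = 3, geometric multiplicity = 1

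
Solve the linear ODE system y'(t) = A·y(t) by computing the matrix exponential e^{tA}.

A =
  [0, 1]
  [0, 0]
e^{tA} =
  [1, t]
  [0, 1]

Strategy: write A = P · J · P⁻¹ where J is a Jordan canonical form, so e^{tA} = P · e^{tJ} · P⁻¹, and e^{tJ} can be computed block-by-block.

A has Jordan form
J =
  [0, 1]
  [0, 0]
(up to reordering of blocks).

Per-block formulas:
  For a 2×2 Jordan block J_2(0): exp(t · J_2(0)) = e^(0t)·(I + t·N), where N is the 2×2 nilpotent shift.

After assembling e^{tJ} and conjugating by P, we get:

e^{tA} =
  [1, t]
  [0, 1]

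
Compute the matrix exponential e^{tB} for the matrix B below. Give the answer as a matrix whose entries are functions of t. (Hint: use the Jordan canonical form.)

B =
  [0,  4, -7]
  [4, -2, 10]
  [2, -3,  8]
e^{tB} =
  [3*t^2*exp(2*t) - 2*t*exp(2*t) + exp(2*t), -3*t^2*exp(2*t)/2 + 4*t*exp(2*t), 6*t^2*exp(2*t) - 7*t*exp(2*t)]
  [-2*t^2*exp(2*t) + 4*t*exp(2*t), t^2*exp(2*t) - 4*t*exp(2*t) + exp(2*t), -4*t^2*exp(2*t) + 10*t*exp(2*t)]
  [-2*t^2*exp(2*t) + 2*t*exp(2*t), t^2*exp(2*t) - 3*t*exp(2*t), -4*t^2*exp(2*t) + 6*t*exp(2*t) + exp(2*t)]

Strategy: write B = P · J · P⁻¹ where J is a Jordan canonical form, so e^{tB} = P · e^{tJ} · P⁻¹, and e^{tJ} can be computed block-by-block.

B has Jordan form
J =
  [2, 1, 0]
  [0, 2, 1]
  [0, 0, 2]
(up to reordering of blocks).

Per-block formulas:
  For a 3×3 Jordan block J_3(2): exp(t · J_3(2)) = e^(2t)·(I + t·N + (t^2/2)·N^2), where N is the 3×3 nilpotent shift.

After assembling e^{tJ} and conjugating by P, we get:

e^{tB} =
  [3*t^2*exp(2*t) - 2*t*exp(2*t) + exp(2*t), -3*t^2*exp(2*t)/2 + 4*t*exp(2*t), 6*t^2*exp(2*t) - 7*t*exp(2*t)]
  [-2*t^2*exp(2*t) + 4*t*exp(2*t), t^2*exp(2*t) - 4*t*exp(2*t) + exp(2*t), -4*t^2*exp(2*t) + 10*t*exp(2*t)]
  [-2*t^2*exp(2*t) + 2*t*exp(2*t), t^2*exp(2*t) - 3*t*exp(2*t), -4*t^2*exp(2*t) + 6*t*exp(2*t) + exp(2*t)]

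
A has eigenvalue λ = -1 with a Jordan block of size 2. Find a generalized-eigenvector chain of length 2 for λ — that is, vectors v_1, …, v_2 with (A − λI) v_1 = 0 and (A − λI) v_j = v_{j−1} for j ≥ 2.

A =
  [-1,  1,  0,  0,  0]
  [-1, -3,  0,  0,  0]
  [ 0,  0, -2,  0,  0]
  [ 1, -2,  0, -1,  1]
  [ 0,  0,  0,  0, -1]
A Jordan chain for λ = -1 of length 2:
v_1 = (0, 0, 0, 1, 0)ᵀ
v_2 = (0, 0, 0, 0, 1)ᵀ

Let N = A − (-1)·I. We want v_2 with N^2 v_2 = 0 but N^1 v_2 ≠ 0; then v_{j-1} := N · v_j for j = 2, …, 2.

Pick v_2 = (0, 0, 0, 0, 1)ᵀ.
Then v_1 = N · v_2 = (0, 0, 0, 1, 0)ᵀ.

Sanity check: (A − (-1)·I) v_1 = (0, 0, 0, 0, 0)ᵀ = 0. ✓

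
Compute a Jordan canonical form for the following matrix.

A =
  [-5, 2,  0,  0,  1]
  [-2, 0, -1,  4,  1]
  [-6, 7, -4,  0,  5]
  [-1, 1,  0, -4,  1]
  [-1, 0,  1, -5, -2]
J_3(-3) ⊕ J_2(-3)

The characteristic polynomial is
  det(x·I − A) = x^5 + 15*x^4 + 90*x^3 + 270*x^2 + 405*x + 243 = (x + 3)^5

Eigenvalues and multiplicities (the geometric multiplicity of λ is n − rank(A − λI), which equals the number of Jordan blocks for λ):
  λ = -3: algebraic multiplicity = 5, geometric multiplicity = 2

Determining the block sizes for each eigenvalue:
  λ = -3: with am = 5 and gm = 2, the partition is not yet determined (e.g. several partitions of 5 into 2 parts exist). Let N = A − (-3)·I. Computing rank(N^1) = 3, rank(N^2) = 1, rank(N^3) = 0; the number of blocks of size ≥ j is rank(N^{j−1}) − rank(N^j), giving [2, 2, 1]. So we have 1 block(s) of size 3, 1 block(s) of size 2 → block sizes [3, 2]

Assembling the blocks gives a Jordan form
J =
  [-3,  1,  0,  0,  0]
  [ 0, -3,  1,  0,  0]
  [ 0,  0, -3,  0,  0]
  [ 0,  0,  0, -3,  1]
  [ 0,  0,  0,  0, -3]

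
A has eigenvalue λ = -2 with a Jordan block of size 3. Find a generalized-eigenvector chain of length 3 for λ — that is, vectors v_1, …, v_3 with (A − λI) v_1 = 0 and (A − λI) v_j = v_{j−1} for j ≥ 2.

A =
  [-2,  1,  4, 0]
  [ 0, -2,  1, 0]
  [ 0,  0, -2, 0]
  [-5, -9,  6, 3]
A Jordan chain for λ = -2 of length 3:
v_1 = (1, 0, 0, 1)ᵀ
v_2 = (4, 1, 0, 6)ᵀ
v_3 = (0, 0, 1, 0)ᵀ

Let N = A − (-2)·I. We want v_3 with N^3 v_3 = 0 but N^2 v_3 ≠ 0; then v_{j-1} := N · v_j for j = 3, …, 2.

Pick v_3 = (0, 0, 1, 0)ᵀ.
Then v_2 = N · v_3 = (4, 1, 0, 6)ᵀ.
Then v_1 = N · v_2 = (1, 0, 0, 1)ᵀ.

Sanity check: (A − (-2)·I) v_1 = (0, 0, 0, 0)ᵀ = 0. ✓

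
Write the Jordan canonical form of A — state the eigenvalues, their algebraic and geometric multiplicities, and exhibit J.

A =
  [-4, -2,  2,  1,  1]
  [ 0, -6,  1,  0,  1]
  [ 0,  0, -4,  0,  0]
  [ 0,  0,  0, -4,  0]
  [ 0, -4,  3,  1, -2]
J_3(-4) ⊕ J_1(-4) ⊕ J_1(-4)

The characteristic polynomial is
  det(x·I − A) = x^5 + 20*x^4 + 160*x^3 + 640*x^2 + 1280*x + 1024 = (x + 4)^5

Eigenvalues and multiplicities (the geometric multiplicity of λ is n − rank(A − λI), which equals the number of Jordan blocks for λ):
  λ = -4: algebraic multiplicity = 5, geometric multiplicity = 3

Determining the block sizes for each eigenvalue:
  λ = -4: with am = 5 and gm = 3, the partition is not yet determined (e.g. several partitions of 5 into 3 parts exist). Let N = A − (-4)·I. Computing rank(N^1) = 2, rank(N^2) = 1, rank(N^3) = 0; the number of blocks of size ≥ j is rank(N^{j−1}) − rank(N^j), giving [3, 1, 1]. So we have 1 block(s) of size 3, 2 block(s) of size 1 → block sizes [3, 1, 1]

Assembling the blocks gives a Jordan form
J =
  [-4,  1,  0,  0,  0]
  [ 0, -4,  1,  0,  0]
  [ 0,  0, -4,  0,  0]
  [ 0,  0,  0, -4,  0]
  [ 0,  0,  0,  0, -4]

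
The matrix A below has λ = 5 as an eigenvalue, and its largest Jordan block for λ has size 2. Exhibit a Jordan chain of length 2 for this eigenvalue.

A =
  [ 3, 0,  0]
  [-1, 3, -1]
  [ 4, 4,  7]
A Jordan chain for λ = 5 of length 2:
v_1 = (0, -2, 4)ᵀ
v_2 = (0, 1, 0)ᵀ

Let N = A − (5)·I. We want v_2 with N^2 v_2 = 0 but N^1 v_2 ≠ 0; then v_{j-1} := N · v_j for j = 2, …, 2.

Pick v_2 = (0, 1, 0)ᵀ.
Then v_1 = N · v_2 = (0, -2, 4)ᵀ.

Sanity check: (A − (5)·I) v_1 = (0, 0, 0)ᵀ = 0. ✓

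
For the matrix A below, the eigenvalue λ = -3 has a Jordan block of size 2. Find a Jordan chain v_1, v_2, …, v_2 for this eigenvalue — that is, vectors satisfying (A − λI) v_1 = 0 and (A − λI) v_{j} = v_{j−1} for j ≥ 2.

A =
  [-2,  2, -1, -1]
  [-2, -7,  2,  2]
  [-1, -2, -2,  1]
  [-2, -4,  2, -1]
A Jordan chain for λ = -3 of length 2:
v_1 = (1, -2, -1, -2)ᵀ
v_2 = (1, 0, 0, 0)ᵀ

Let N = A − (-3)·I. We want v_2 with N^2 v_2 = 0 but N^1 v_2 ≠ 0; then v_{j-1} := N · v_j for j = 2, …, 2.

Pick v_2 = (1, 0, 0, 0)ᵀ.
Then v_1 = N · v_2 = (1, -2, -1, -2)ᵀ.

Sanity check: (A − (-3)·I) v_1 = (0, 0, 0, 0)ᵀ = 0. ✓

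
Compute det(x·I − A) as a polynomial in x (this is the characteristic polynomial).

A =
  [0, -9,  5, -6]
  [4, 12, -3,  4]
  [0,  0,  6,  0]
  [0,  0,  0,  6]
x^4 - 24*x^3 + 216*x^2 - 864*x + 1296

Expanding det(x·I − A) (e.g. by cofactor expansion or by noting that A is similar to its Jordan form J, which has the same characteristic polynomial as A) gives
  χ_A(x) = x^4 - 24*x^3 + 216*x^2 - 864*x + 1296
which factors as (x - 6)^4. The eigenvalues (with algebraic multiplicities) are λ = 6 with multiplicity 4.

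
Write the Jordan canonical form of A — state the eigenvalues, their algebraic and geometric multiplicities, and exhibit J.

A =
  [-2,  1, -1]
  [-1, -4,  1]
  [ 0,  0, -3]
J_2(-3) ⊕ J_1(-3)

The characteristic polynomial is
  det(x·I − A) = x^3 + 9*x^2 + 27*x + 27 = (x + 3)^3

Eigenvalues and multiplicities (the geometric multiplicity of λ is n − rank(A − λI), which equals the number of Jordan blocks for λ):
  λ = -3: algebraic multiplicity = 3, geometric multiplicity = 2

Determining the block sizes for each eigenvalue:
  λ = -3: 2 blocks summing to 3 forces exactly one block of size 2 and the rest size 1 → block sizes [2, 1]

Assembling the blocks gives a Jordan form
J =
  [-3,  1,  0]
  [ 0, -3,  0]
  [ 0,  0, -3]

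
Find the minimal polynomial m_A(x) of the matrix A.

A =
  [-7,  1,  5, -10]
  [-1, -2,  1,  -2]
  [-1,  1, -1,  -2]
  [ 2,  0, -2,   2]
x^3 + 6*x^2 + 12*x + 8

The characteristic polynomial is χ_A(x) = (x + 2)^4, so the eigenvalues are known. The minimal polynomial is
  m_A(x) = Π_λ (x − λ)^{k_λ}
where k_λ is the size of the *largest* Jordan block for λ (equivalently, the smallest k with (A − λI)^k v = 0 for every generalised eigenvector v of λ).

  λ = -2: largest Jordan block has size 3, contributing (x + 2)^3

So m_A(x) = (x + 2)^3 = x^3 + 6*x^2 + 12*x + 8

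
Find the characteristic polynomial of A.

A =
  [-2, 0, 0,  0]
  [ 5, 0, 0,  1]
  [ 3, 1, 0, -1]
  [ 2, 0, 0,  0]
x^4 + 2*x^3

Expanding det(x·I − A) (e.g. by cofactor expansion or by noting that A is similar to its Jordan form J, which has the same characteristic polynomial as A) gives
  χ_A(x) = x^4 + 2*x^3
which factors as x^3*(x + 2). The eigenvalues (with algebraic multiplicities) are λ = -2 with multiplicity 1, λ = 0 with multiplicity 3.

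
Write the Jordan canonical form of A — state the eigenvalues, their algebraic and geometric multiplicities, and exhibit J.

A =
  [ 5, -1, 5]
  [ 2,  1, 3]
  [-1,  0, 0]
J_3(2)

The characteristic polynomial is
  det(x·I − A) = x^3 - 6*x^2 + 12*x - 8 = (x - 2)^3

Eigenvalues and multiplicities (the geometric multiplicity of λ is n − rank(A − λI), which equals the number of Jordan blocks for λ):
  λ = 2: algebraic multiplicity = 3, geometric multiplicity = 1

Determining the block sizes for each eigenvalue:
  λ = 2: one block (gm = 1), so the single block has size am = 3 → block sizes [3]

Assembling the blocks gives a Jordan form
J =
  [2, 1, 0]
  [0, 2, 1]
  [0, 0, 2]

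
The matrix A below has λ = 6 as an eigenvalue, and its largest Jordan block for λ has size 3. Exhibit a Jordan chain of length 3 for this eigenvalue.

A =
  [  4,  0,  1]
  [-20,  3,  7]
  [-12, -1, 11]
A Jordan chain for λ = 6 of length 3:
v_1 = (-8, 16, -16)ᵀ
v_2 = (-2, -20, -12)ᵀ
v_3 = (1, 0, 0)ᵀ

Let N = A − (6)·I. We want v_3 with N^3 v_3 = 0 but N^2 v_3 ≠ 0; then v_{j-1} := N · v_j for j = 3, …, 2.

Pick v_3 = (1, 0, 0)ᵀ.
Then v_2 = N · v_3 = (-2, -20, -12)ᵀ.
Then v_1 = N · v_2 = (-8, 16, -16)ᵀ.

Sanity check: (A − (6)·I) v_1 = (0, 0, 0)ᵀ = 0. ✓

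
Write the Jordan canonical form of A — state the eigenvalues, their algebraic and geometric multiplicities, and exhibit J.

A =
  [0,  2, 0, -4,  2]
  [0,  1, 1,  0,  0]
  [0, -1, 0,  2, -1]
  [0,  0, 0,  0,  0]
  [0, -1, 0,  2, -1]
J_3(0) ⊕ J_1(0) ⊕ J_1(0)

The characteristic polynomial is
  det(x·I − A) = x^5

Eigenvalues and multiplicities (the geometric multiplicity of λ is n − rank(A − λI), which equals the number of Jordan blocks for λ):
  λ = 0: algebraic multiplicity = 5, geometric multiplicity = 3

Determining the block sizes for each eigenvalue:
  λ = 0: with am = 5 and gm = 3, the partition is not yet determined (e.g. several partitions of 5 into 3 parts exist). Let N = A − (0)·I. Computing rank(N^1) = 2, rank(N^2) = 1, rank(N^3) = 0; the number of blocks of size ≥ j is rank(N^{j−1}) − rank(N^j), giving [3, 1, 1]. So we have 1 block(s) of size 3, 2 block(s) of size 1 → block sizes [3, 1, 1]

Assembling the blocks gives a Jordan form
J =
  [0, 1, 0, 0, 0]
  [0, 0, 1, 0, 0]
  [0, 0, 0, 0, 0]
  [0, 0, 0, 0, 0]
  [0, 0, 0, 0, 0]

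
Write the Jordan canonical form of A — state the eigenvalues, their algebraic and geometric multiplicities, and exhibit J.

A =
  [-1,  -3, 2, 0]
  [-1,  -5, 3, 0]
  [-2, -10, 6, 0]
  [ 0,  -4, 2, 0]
J_3(0) ⊕ J_1(0)

The characteristic polynomial is
  det(x·I − A) = x^4

Eigenvalues and multiplicities (the geometric multiplicity of λ is n − rank(A − λI), which equals the number of Jordan blocks for λ):
  λ = 0: algebraic multiplicity = 4, geometric multiplicity = 2

Determining the block sizes for each eigenvalue:
  λ = 0: with am = 4 and gm = 2, the partition is not yet determined (e.g. several partitions of 4 into 2 parts exist). Let N = A − (0)·I. Computing rank(N^1) = 2, rank(N^2) = 1, rank(N^3) = 0; the number of blocks of size ≥ j is rank(N^{j−1}) − rank(N^j), giving [2, 1, 1]. So we have 1 block(s) of size 3, 1 block(s) of size 1 → block sizes [3, 1]

Assembling the blocks gives a Jordan form
J =
  [0, 1, 0, 0]
  [0, 0, 1, 0]
  [0, 0, 0, 0]
  [0, 0, 0, 0]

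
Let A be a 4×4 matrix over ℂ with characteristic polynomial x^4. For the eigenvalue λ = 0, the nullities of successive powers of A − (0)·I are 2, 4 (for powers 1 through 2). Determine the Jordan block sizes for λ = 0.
Block sizes for λ = 0: [2, 2]

From the dimensions of kernels of powers, the number of Jordan blocks of size at least j is d_j − d_{j−1} where d_j = dim ker(N^j) (with d_0 = 0). Computing the differences gives [2, 2].
The number of blocks of size exactly k is (#blocks of size ≥ k) − (#blocks of size ≥ k + 1), so the partition is: 2 block(s) of size 2.
In nonincreasing order the block sizes are [2, 2].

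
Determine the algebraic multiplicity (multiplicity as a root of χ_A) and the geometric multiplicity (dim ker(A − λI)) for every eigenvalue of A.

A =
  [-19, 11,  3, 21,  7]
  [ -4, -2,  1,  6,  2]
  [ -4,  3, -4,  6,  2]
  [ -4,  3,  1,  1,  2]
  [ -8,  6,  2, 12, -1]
λ = -5: alg = 5, geom = 3

Step 1 — factor the characteristic polynomial to read off the algebraic multiplicities:
  χ_A(x) = (x + 5)^5

Step 2 — compute geometric multiplicities via the rank-nullity identity g(λ) = n − rank(A − λI):
  rank(A − (-5)·I) = 2, so dim ker(A − (-5)·I) = n − 2 = 3

Summary:
  λ = -5: algebraic multiplicity = 5, geometric multiplicity = 3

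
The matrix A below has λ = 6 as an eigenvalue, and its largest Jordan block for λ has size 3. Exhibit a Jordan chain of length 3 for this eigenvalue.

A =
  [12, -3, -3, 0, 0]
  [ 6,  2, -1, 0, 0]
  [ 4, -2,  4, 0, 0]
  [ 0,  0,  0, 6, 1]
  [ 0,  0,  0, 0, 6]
A Jordan chain for λ = 6 of length 3:
v_1 = (6, 8, 4, 0, 0)ᵀ
v_2 = (6, 6, 4, 0, 0)ᵀ
v_3 = (1, 0, 0, 0, 0)ᵀ

Let N = A − (6)·I. We want v_3 with N^3 v_3 = 0 but N^2 v_3 ≠ 0; then v_{j-1} := N · v_j for j = 3, …, 2.

Pick v_3 = (1, 0, 0, 0, 0)ᵀ.
Then v_2 = N · v_3 = (6, 6, 4, 0, 0)ᵀ.
Then v_1 = N · v_2 = (6, 8, 4, 0, 0)ᵀ.

Sanity check: (A − (6)·I) v_1 = (0, 0, 0, 0, 0)ᵀ = 0. ✓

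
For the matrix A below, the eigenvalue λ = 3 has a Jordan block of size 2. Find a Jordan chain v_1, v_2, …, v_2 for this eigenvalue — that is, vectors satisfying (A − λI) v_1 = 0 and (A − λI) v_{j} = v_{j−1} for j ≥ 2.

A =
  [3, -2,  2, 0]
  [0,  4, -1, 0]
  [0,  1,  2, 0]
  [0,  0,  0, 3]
A Jordan chain for λ = 3 of length 2:
v_1 = (-2, 1, 1, 0)ᵀ
v_2 = (0, 1, 0, 0)ᵀ

Let N = A − (3)·I. We want v_2 with N^2 v_2 = 0 but N^1 v_2 ≠ 0; then v_{j-1} := N · v_j for j = 2, …, 2.

Pick v_2 = (0, 1, 0, 0)ᵀ.
Then v_1 = N · v_2 = (-2, 1, 1, 0)ᵀ.

Sanity check: (A − (3)·I) v_1 = (0, 0, 0, 0)ᵀ = 0. ✓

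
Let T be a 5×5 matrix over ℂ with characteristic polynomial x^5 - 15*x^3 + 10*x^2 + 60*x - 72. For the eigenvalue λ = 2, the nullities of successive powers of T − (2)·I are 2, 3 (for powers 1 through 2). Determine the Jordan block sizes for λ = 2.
Block sizes for λ = 2: [2, 1]

From the dimensions of kernels of powers, the number of Jordan blocks of size at least j is d_j − d_{j−1} where d_j = dim ker(N^j) (with d_0 = 0). Computing the differences gives [2, 1].
The number of blocks of size exactly k is (#blocks of size ≥ k) − (#blocks of size ≥ k + 1), so the partition is: 1 block(s) of size 1, 1 block(s) of size 2.
In nonincreasing order the block sizes are [2, 1].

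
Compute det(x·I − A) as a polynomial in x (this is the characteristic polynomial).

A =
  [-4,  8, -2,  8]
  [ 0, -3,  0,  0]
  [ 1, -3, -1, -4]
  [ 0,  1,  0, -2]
x^4 + 10*x^3 + 37*x^2 + 60*x + 36

Expanding det(x·I − A) (e.g. by cofactor expansion or by noting that A is similar to its Jordan form J, which has the same characteristic polynomial as A) gives
  χ_A(x) = x^4 + 10*x^3 + 37*x^2 + 60*x + 36
which factors as (x + 2)^2*(x + 3)^2. The eigenvalues (with algebraic multiplicities) are λ = -3 with multiplicity 2, λ = -2 with multiplicity 2.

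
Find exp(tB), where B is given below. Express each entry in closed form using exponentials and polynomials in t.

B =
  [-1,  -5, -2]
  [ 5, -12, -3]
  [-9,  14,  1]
e^{tB} =
  [t^2*exp(-4*t) + 3*t*exp(-4*t) + exp(-4*t), -3*t^2*exp(-4*t)/2 - 5*t*exp(-4*t), -t^2*exp(-4*t)/2 - 2*t*exp(-4*t)]
  [t^2*exp(-4*t) + 5*t*exp(-4*t), -3*t^2*exp(-4*t)/2 - 8*t*exp(-4*t) + exp(-4*t), -t^2*exp(-4*t)/2 - 3*t*exp(-4*t)]
  [-t^2*exp(-4*t) - 9*t*exp(-4*t), 3*t^2*exp(-4*t)/2 + 14*t*exp(-4*t), t^2*exp(-4*t)/2 + 5*t*exp(-4*t) + exp(-4*t)]

Strategy: write B = P · J · P⁻¹ where J is a Jordan canonical form, so e^{tB} = P · e^{tJ} · P⁻¹, and e^{tJ} can be computed block-by-block.

B has Jordan form
J =
  [-4,  1,  0]
  [ 0, -4,  1]
  [ 0,  0, -4]
(up to reordering of blocks).

Per-block formulas:
  For a 3×3 Jordan block J_3(-4): exp(t · J_3(-4)) = e^(-4t)·(I + t·N + (t^2/2)·N^2), where N is the 3×3 nilpotent shift.

After assembling e^{tJ} and conjugating by P, we get:

e^{tB} =
  [t^2*exp(-4*t) + 3*t*exp(-4*t) + exp(-4*t), -3*t^2*exp(-4*t)/2 - 5*t*exp(-4*t), -t^2*exp(-4*t)/2 - 2*t*exp(-4*t)]
  [t^2*exp(-4*t) + 5*t*exp(-4*t), -3*t^2*exp(-4*t)/2 - 8*t*exp(-4*t) + exp(-4*t), -t^2*exp(-4*t)/2 - 3*t*exp(-4*t)]
  [-t^2*exp(-4*t) - 9*t*exp(-4*t), 3*t^2*exp(-4*t)/2 + 14*t*exp(-4*t), t^2*exp(-4*t)/2 + 5*t*exp(-4*t) + exp(-4*t)]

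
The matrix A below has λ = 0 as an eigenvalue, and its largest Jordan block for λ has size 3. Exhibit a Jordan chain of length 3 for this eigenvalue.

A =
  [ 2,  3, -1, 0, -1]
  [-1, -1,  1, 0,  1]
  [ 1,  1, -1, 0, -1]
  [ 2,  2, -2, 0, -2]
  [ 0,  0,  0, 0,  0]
A Jordan chain for λ = 0 of length 3:
v_1 = (2, -1, 1, 2, 0)ᵀ
v_2 = (3, -1, 1, 2, 0)ᵀ
v_3 = (0, 1, 0, 0, 0)ᵀ

Let N = A − (0)·I. We want v_3 with N^3 v_3 = 0 but N^2 v_3 ≠ 0; then v_{j-1} := N · v_j for j = 3, …, 2.

Pick v_3 = (0, 1, 0, 0, 0)ᵀ.
Then v_2 = N · v_3 = (3, -1, 1, 2, 0)ᵀ.
Then v_1 = N · v_2 = (2, -1, 1, 2, 0)ᵀ.

Sanity check: (A − (0)·I) v_1 = (0, 0, 0, 0, 0)ᵀ = 0. ✓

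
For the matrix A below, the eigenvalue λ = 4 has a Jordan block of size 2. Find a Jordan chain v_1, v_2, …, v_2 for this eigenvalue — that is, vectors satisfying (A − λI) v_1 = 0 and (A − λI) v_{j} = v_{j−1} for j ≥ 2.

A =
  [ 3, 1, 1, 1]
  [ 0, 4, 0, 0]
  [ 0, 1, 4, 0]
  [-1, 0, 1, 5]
A Jordan chain for λ = 4 of length 2:
v_1 = (-1, 0, 0, -1)ᵀ
v_2 = (1, 0, 0, 0)ᵀ

Let N = A − (4)·I. We want v_2 with N^2 v_2 = 0 but N^1 v_2 ≠ 0; then v_{j-1} := N · v_j for j = 2, …, 2.

Pick v_2 = (1, 0, 0, 0)ᵀ.
Then v_1 = N · v_2 = (-1, 0, 0, -1)ᵀ.

Sanity check: (A − (4)·I) v_1 = (0, 0, 0, 0)ᵀ = 0. ✓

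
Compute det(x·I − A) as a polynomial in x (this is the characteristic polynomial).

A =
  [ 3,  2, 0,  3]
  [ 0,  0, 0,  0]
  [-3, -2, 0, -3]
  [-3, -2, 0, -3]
x^4

Expanding det(x·I − A) (e.g. by cofactor expansion or by noting that A is similar to its Jordan form J, which has the same characteristic polynomial as A) gives
  χ_A(x) = x^4
which factors as x^4. The eigenvalues (with algebraic multiplicities) are λ = 0 with multiplicity 4.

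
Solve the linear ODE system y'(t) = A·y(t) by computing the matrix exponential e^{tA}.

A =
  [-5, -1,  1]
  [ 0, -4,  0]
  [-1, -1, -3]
e^{tA} =
  [-t*exp(-4*t) + exp(-4*t), -t*exp(-4*t), t*exp(-4*t)]
  [0, exp(-4*t), 0]
  [-t*exp(-4*t), -t*exp(-4*t), t*exp(-4*t) + exp(-4*t)]

Strategy: write A = P · J · P⁻¹ where J is a Jordan canonical form, so e^{tA} = P · e^{tJ} · P⁻¹, and e^{tJ} can be computed block-by-block.

A has Jordan form
J =
  [-4,  1,  0]
  [ 0, -4,  0]
  [ 0,  0, -4]
(up to reordering of blocks).

Per-block formulas:
  For a 2×2 Jordan block J_2(-4): exp(t · J_2(-4)) = e^(-4t)·(I + t·N), where N is the 2×2 nilpotent shift.
  For a 1×1 block at λ = -4: exp(t · [-4]) = [e^(-4t)].

After assembling e^{tJ} and conjugating by P, we get:

e^{tA} =
  [-t*exp(-4*t) + exp(-4*t), -t*exp(-4*t), t*exp(-4*t)]
  [0, exp(-4*t), 0]
  [-t*exp(-4*t), -t*exp(-4*t), t*exp(-4*t) + exp(-4*t)]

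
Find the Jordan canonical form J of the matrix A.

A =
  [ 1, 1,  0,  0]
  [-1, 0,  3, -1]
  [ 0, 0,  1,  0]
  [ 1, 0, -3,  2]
J_3(1) ⊕ J_1(1)

The characteristic polynomial is
  det(x·I − A) = x^4 - 4*x^3 + 6*x^2 - 4*x + 1 = (x - 1)^4

Eigenvalues and multiplicities (the geometric multiplicity of λ is n − rank(A − λI), which equals the number of Jordan blocks for λ):
  λ = 1: algebraic multiplicity = 4, geometric multiplicity = 2

Determining the block sizes for each eigenvalue:
  λ = 1: with am = 4 and gm = 2, the partition is not yet determined (e.g. several partitions of 4 into 2 parts exist). Let N = A − (1)·I. Computing rank(N^1) = 2, rank(N^2) = 1, rank(N^3) = 0; the number of blocks of size ≥ j is rank(N^{j−1}) − rank(N^j), giving [2, 1, 1]. So we have 1 block(s) of size 3, 1 block(s) of size 1 → block sizes [3, 1]

Assembling the blocks gives a Jordan form
J =
  [1, 1, 0, 0]
  [0, 1, 1, 0]
  [0, 0, 1, 0]
  [0, 0, 0, 1]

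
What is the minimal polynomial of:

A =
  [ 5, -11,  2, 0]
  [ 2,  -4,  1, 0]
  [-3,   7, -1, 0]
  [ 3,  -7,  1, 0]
x^3

The characteristic polynomial is χ_A(x) = x^4, so the eigenvalues are known. The minimal polynomial is
  m_A(x) = Π_λ (x − λ)^{k_λ}
where k_λ is the size of the *largest* Jordan block for λ (equivalently, the smallest k with (A − λI)^k v = 0 for every generalised eigenvector v of λ).

  λ = 0: largest Jordan block has size 3, contributing (x − 0)^3

So m_A(x) = x^3 = x^3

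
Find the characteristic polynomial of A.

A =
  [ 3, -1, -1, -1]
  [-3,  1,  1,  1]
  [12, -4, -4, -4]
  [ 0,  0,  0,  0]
x^4

Expanding det(x·I − A) (e.g. by cofactor expansion or by noting that A is similar to its Jordan form J, which has the same characteristic polynomial as A) gives
  χ_A(x) = x^4
which factors as x^4. The eigenvalues (with algebraic multiplicities) are λ = 0 with multiplicity 4.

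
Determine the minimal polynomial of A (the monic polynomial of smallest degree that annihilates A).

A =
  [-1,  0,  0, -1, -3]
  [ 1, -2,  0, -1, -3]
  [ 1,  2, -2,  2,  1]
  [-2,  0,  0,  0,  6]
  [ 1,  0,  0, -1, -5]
x^2 + 4*x + 4

The characteristic polynomial is χ_A(x) = (x + 2)^5, so the eigenvalues are known. The minimal polynomial is
  m_A(x) = Π_λ (x − λ)^{k_λ}
where k_λ is the size of the *largest* Jordan block for λ (equivalently, the smallest k with (A − λI)^k v = 0 for every generalised eigenvector v of λ).

  λ = -2: largest Jordan block has size 2, contributing (x + 2)^2

So m_A(x) = (x + 2)^2 = x^2 + 4*x + 4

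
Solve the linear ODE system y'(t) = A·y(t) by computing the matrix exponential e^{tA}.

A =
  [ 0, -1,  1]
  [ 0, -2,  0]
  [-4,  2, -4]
e^{tA} =
  [2*t*exp(-2*t) + exp(-2*t), -t*exp(-2*t), t*exp(-2*t)]
  [0, exp(-2*t), 0]
  [-4*t*exp(-2*t), 2*t*exp(-2*t), -2*t*exp(-2*t) + exp(-2*t)]

Strategy: write A = P · J · P⁻¹ where J is a Jordan canonical form, so e^{tA} = P · e^{tJ} · P⁻¹, and e^{tJ} can be computed block-by-block.

A has Jordan form
J =
  [-2,  1,  0]
  [ 0, -2,  0]
  [ 0,  0, -2]
(up to reordering of blocks).

Per-block formulas:
  For a 1×1 block at λ = -2: exp(t · [-2]) = [e^(-2t)].
  For a 2×2 Jordan block J_2(-2): exp(t · J_2(-2)) = e^(-2t)·(I + t·N), where N is the 2×2 nilpotent shift.

After assembling e^{tJ} and conjugating by P, we get:

e^{tA} =
  [2*t*exp(-2*t) + exp(-2*t), -t*exp(-2*t), t*exp(-2*t)]
  [0, exp(-2*t), 0]
  [-4*t*exp(-2*t), 2*t*exp(-2*t), -2*t*exp(-2*t) + exp(-2*t)]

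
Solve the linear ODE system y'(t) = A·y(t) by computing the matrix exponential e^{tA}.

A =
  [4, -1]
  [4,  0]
e^{tA} =
  [2*t*exp(2*t) + exp(2*t), -t*exp(2*t)]
  [4*t*exp(2*t), -2*t*exp(2*t) + exp(2*t)]

Strategy: write A = P · J · P⁻¹ where J is a Jordan canonical form, so e^{tA} = P · e^{tJ} · P⁻¹, and e^{tJ} can be computed block-by-block.

A has Jordan form
J =
  [2, 1]
  [0, 2]
(up to reordering of blocks).

Per-block formulas:
  For a 2×2 Jordan block J_2(2): exp(t · J_2(2)) = e^(2t)·(I + t·N), where N is the 2×2 nilpotent shift.

After assembling e^{tJ} and conjugating by P, we get:

e^{tA} =
  [2*t*exp(2*t) + exp(2*t), -t*exp(2*t)]
  [4*t*exp(2*t), -2*t*exp(2*t) + exp(2*t)]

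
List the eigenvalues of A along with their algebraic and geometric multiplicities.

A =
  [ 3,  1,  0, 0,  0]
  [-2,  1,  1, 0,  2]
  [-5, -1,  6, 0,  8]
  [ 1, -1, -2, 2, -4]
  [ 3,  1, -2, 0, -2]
λ = 2: alg = 5, geom = 3

Step 1 — factor the characteristic polynomial to read off the algebraic multiplicities:
  χ_A(x) = (x - 2)^5

Step 2 — compute geometric multiplicities via the rank-nullity identity g(λ) = n − rank(A − λI):
  rank(A − (2)·I) = 2, so dim ker(A − (2)·I) = n − 2 = 3

Summary:
  λ = 2: algebraic multiplicity = 5, geometric multiplicity = 3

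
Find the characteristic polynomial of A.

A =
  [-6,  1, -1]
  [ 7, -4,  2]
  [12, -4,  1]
x^3 + 9*x^2 + 27*x + 27

Expanding det(x·I − A) (e.g. by cofactor expansion or by noting that A is similar to its Jordan form J, which has the same characteristic polynomial as A) gives
  χ_A(x) = x^3 + 9*x^2 + 27*x + 27
which factors as (x + 3)^3. The eigenvalues (with algebraic multiplicities) are λ = -3 with multiplicity 3.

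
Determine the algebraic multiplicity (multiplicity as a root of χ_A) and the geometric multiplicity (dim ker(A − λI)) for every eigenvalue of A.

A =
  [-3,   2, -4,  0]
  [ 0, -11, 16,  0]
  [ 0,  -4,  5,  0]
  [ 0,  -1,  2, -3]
λ = -3: alg = 4, geom = 3

Step 1 — factor the characteristic polynomial to read off the algebraic multiplicities:
  χ_A(x) = (x + 3)^4

Step 2 — compute geometric multiplicities via the rank-nullity identity g(λ) = n − rank(A − λI):
  rank(A − (-3)·I) = 1, so dim ker(A − (-3)·I) = n − 1 = 3

Summary:
  λ = -3: algebraic multiplicity = 4, geometric multiplicity = 3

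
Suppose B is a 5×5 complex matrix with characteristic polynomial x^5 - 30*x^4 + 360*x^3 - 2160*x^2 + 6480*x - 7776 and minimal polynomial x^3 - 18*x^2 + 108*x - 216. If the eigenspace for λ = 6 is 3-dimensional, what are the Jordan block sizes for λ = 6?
Block sizes for λ = 6: [3, 1, 1]

Step 1 — from the characteristic polynomial, algebraic multiplicity of λ = 6 is 5. From dim ker(B − (6)·I) = 3, there are exactly 3 Jordan blocks for λ = 6.
Step 2 — from the minimal polynomial, the factor (x − 6)^3 tells us the largest block for λ = 6 has size 3.
Step 3 — with total size 5, 3 blocks, and largest block 3, the block sizes (in nonincreasing order) are [3, 1, 1].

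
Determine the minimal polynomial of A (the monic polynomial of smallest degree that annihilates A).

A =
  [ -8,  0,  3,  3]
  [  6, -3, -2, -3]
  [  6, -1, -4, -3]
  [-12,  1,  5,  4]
x^3 + 9*x^2 + 24*x + 20

The characteristic polynomial is χ_A(x) = (x + 2)^3*(x + 5), so the eigenvalues are known. The minimal polynomial is
  m_A(x) = Π_λ (x − λ)^{k_λ}
where k_λ is the size of the *largest* Jordan block for λ (equivalently, the smallest k with (A − λI)^k v = 0 for every generalised eigenvector v of λ).

  λ = -5: largest Jordan block has size 1, contributing (x + 5)
  λ = -2: largest Jordan block has size 2, contributing (x + 2)^2

So m_A(x) = (x + 2)^2*(x + 5) = x^3 + 9*x^2 + 24*x + 20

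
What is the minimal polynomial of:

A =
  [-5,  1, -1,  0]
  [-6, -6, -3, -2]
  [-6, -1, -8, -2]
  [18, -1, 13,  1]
x^3 + 13*x^2 + 55*x + 75

The characteristic polynomial is χ_A(x) = (x + 3)*(x + 5)^3, so the eigenvalues are known. The minimal polynomial is
  m_A(x) = Π_λ (x − λ)^{k_λ}
where k_λ is the size of the *largest* Jordan block for λ (equivalently, the smallest k with (A − λI)^k v = 0 for every generalised eigenvector v of λ).

  λ = -5: largest Jordan block has size 2, contributing (x + 5)^2
  λ = -3: largest Jordan block has size 1, contributing (x + 3)

So m_A(x) = (x + 3)*(x + 5)^2 = x^3 + 13*x^2 + 55*x + 75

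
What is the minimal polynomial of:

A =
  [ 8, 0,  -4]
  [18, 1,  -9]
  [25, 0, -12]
x^3 + 3*x^2 - 4

The characteristic polynomial is χ_A(x) = (x - 1)*(x + 2)^2, so the eigenvalues are known. The minimal polynomial is
  m_A(x) = Π_λ (x − λ)^{k_λ}
where k_λ is the size of the *largest* Jordan block for λ (equivalently, the smallest k with (A − λI)^k v = 0 for every generalised eigenvector v of λ).

  λ = -2: largest Jordan block has size 2, contributing (x + 2)^2
  λ = 1: largest Jordan block has size 1, contributing (x − 1)

So m_A(x) = (x - 1)*(x + 2)^2 = x^3 + 3*x^2 - 4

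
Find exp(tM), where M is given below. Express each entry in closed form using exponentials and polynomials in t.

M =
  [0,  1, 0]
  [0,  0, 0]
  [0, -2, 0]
e^{tM} =
  [1, t, 0]
  [0, 1, 0]
  [0, -2*t, 1]

Strategy: write M = P · J · P⁻¹ where J is a Jordan canonical form, so e^{tM} = P · e^{tJ} · P⁻¹, and e^{tJ} can be computed block-by-block.

M has Jordan form
J =
  [0, 1, 0]
  [0, 0, 0]
  [0, 0, 0]
(up to reordering of blocks).

Per-block formulas:
  For a 1×1 block at λ = 0: exp(t · [0]) = [e^(0t)].
  For a 2×2 Jordan block J_2(0): exp(t · J_2(0)) = e^(0t)·(I + t·N), where N is the 2×2 nilpotent shift.

After assembling e^{tJ} and conjugating by P, we get:

e^{tM} =
  [1, t, 0]
  [0, 1, 0]
  [0, -2*t, 1]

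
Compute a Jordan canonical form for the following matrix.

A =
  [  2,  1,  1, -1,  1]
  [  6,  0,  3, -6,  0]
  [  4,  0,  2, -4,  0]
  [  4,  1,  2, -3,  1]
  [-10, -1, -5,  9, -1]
J_2(0) ⊕ J_2(0) ⊕ J_1(0)

The characteristic polynomial is
  det(x·I − A) = x^5

Eigenvalues and multiplicities (the geometric multiplicity of λ is n − rank(A − λI), which equals the number of Jordan blocks for λ):
  λ = 0: algebraic multiplicity = 5, geometric multiplicity = 3

Determining the block sizes for each eigenvalue:
  λ = 0: with am = 5 and gm = 3, the partition is not yet determined (e.g. several partitions of 5 into 3 parts exist). Let N = A − (0)·I. Computing rank(N^1) = 2, rank(N^2) = 0; the number of blocks of size ≥ j is rank(N^{j−1}) − rank(N^j), giving [3, 2]. So we have 2 block(s) of size 2, 1 block(s) of size 1 → block sizes [2, 2, 1]

Assembling the blocks gives a Jordan form
J =
  [0, 1, 0, 0, 0]
  [0, 0, 0, 0, 0]
  [0, 0, 0, 1, 0]
  [0, 0, 0, 0, 0]
  [0, 0, 0, 0, 0]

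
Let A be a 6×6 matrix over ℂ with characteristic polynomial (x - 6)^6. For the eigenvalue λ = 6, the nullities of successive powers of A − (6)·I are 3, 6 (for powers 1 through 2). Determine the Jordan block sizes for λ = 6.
Block sizes for λ = 6: [2, 2, 2]

From the dimensions of kernels of powers, the number of Jordan blocks of size at least j is d_j − d_{j−1} where d_j = dim ker(N^j) (with d_0 = 0). Computing the differences gives [3, 3].
The number of blocks of size exactly k is (#blocks of size ≥ k) − (#blocks of size ≥ k + 1), so the partition is: 3 block(s) of size 2.
In nonincreasing order the block sizes are [2, 2, 2].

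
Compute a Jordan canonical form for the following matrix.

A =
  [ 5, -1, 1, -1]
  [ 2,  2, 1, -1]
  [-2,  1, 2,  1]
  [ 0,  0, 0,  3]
J_2(3) ⊕ J_1(3) ⊕ J_1(3)

The characteristic polynomial is
  det(x·I − A) = x^4 - 12*x^3 + 54*x^2 - 108*x + 81 = (x - 3)^4

Eigenvalues and multiplicities (the geometric multiplicity of λ is n − rank(A − λI), which equals the number of Jordan blocks for λ):
  λ = 3: algebraic multiplicity = 4, geometric multiplicity = 3

Determining the block sizes for each eigenvalue:
  λ = 3: 3 blocks summing to 4 forces exactly one block of size 2 and the rest size 1 → block sizes [2, 1, 1]

Assembling the blocks gives a Jordan form
J =
  [3, 1, 0, 0]
  [0, 3, 0, 0]
  [0, 0, 3, 0]
  [0, 0, 0, 3]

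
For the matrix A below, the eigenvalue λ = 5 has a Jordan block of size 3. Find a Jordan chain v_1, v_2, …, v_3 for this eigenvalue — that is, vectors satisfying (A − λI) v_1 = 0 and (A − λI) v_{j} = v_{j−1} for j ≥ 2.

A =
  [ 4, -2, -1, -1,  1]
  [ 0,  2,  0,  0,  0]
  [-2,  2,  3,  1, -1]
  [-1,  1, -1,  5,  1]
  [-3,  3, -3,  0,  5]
A Jordan chain for λ = 5 of length 3:
v_1 = (-1, 0, 1, 0, 0)ᵀ
v_2 = (1, 0, -1, 1, 0)ᵀ
v_3 = (0, 0, 0, 0, 1)ᵀ

Let N = A − (5)·I. We want v_3 with N^3 v_3 = 0 but N^2 v_3 ≠ 0; then v_{j-1} := N · v_j for j = 3, …, 2.

Pick v_3 = (0, 0, 0, 0, 1)ᵀ.
Then v_2 = N · v_3 = (1, 0, -1, 1, 0)ᵀ.
Then v_1 = N · v_2 = (-1, 0, 1, 0, 0)ᵀ.

Sanity check: (A − (5)·I) v_1 = (0, 0, 0, 0, 0)ᵀ = 0. ✓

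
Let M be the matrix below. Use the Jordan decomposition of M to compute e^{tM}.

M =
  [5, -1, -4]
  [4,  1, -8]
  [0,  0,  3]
e^{tM} =
  [2*t*exp(3*t) + exp(3*t), -t*exp(3*t), -4*t*exp(3*t)]
  [4*t*exp(3*t), -2*t*exp(3*t) + exp(3*t), -8*t*exp(3*t)]
  [0, 0, exp(3*t)]

Strategy: write M = P · J · P⁻¹ where J is a Jordan canonical form, so e^{tM} = P · e^{tJ} · P⁻¹, and e^{tJ} can be computed block-by-block.

M has Jordan form
J =
  [3, 1, 0]
  [0, 3, 0]
  [0, 0, 3]
(up to reordering of blocks).

Per-block formulas:
  For a 1×1 block at λ = 3: exp(t · [3]) = [e^(3t)].
  For a 2×2 Jordan block J_2(3): exp(t · J_2(3)) = e^(3t)·(I + t·N), where N is the 2×2 nilpotent shift.

After assembling e^{tJ} and conjugating by P, we get:

e^{tM} =
  [2*t*exp(3*t) + exp(3*t), -t*exp(3*t), -4*t*exp(3*t)]
  [4*t*exp(3*t), -2*t*exp(3*t) + exp(3*t), -8*t*exp(3*t)]
  [0, 0, exp(3*t)]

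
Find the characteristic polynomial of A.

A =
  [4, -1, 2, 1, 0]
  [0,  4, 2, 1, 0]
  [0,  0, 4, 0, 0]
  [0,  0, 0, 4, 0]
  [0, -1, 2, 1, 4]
x^5 - 20*x^4 + 160*x^3 - 640*x^2 + 1280*x - 1024

Expanding det(x·I − A) (e.g. by cofactor expansion or by noting that A is similar to its Jordan form J, which has the same characteristic polynomial as A) gives
  χ_A(x) = x^5 - 20*x^4 + 160*x^3 - 640*x^2 + 1280*x - 1024
which factors as (x - 4)^5. The eigenvalues (with algebraic multiplicities) are λ = 4 with multiplicity 5.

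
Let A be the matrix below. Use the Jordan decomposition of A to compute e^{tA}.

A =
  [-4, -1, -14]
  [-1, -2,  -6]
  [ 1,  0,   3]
e^{tA} =
  [-2*t^2*exp(-t) - 3*t*exp(-t) + exp(-t), 2*t^2*exp(-t) - t*exp(-t), -4*t^2*exp(-t) - 14*t*exp(-t)]
  [-t^2*exp(-t) - t*exp(-t), t^2*exp(-t) - t*exp(-t) + exp(-t), -2*t^2*exp(-t) - 6*t*exp(-t)]
  [t^2*exp(-t)/2 + t*exp(-t), -t^2*exp(-t)/2, t^2*exp(-t) + 4*t*exp(-t) + exp(-t)]

Strategy: write A = P · J · P⁻¹ where J is a Jordan canonical form, so e^{tA} = P · e^{tJ} · P⁻¹, and e^{tJ} can be computed block-by-block.

A has Jordan form
J =
  [-1,  1,  0]
  [ 0, -1,  1]
  [ 0,  0, -1]
(up to reordering of blocks).

Per-block formulas:
  For a 3×3 Jordan block J_3(-1): exp(t · J_3(-1)) = e^(-1t)·(I + t·N + (t^2/2)·N^2), where N is the 3×3 nilpotent shift.

After assembling e^{tJ} and conjugating by P, we get:

e^{tA} =
  [-2*t^2*exp(-t) - 3*t*exp(-t) + exp(-t), 2*t^2*exp(-t) - t*exp(-t), -4*t^2*exp(-t) - 14*t*exp(-t)]
  [-t^2*exp(-t) - t*exp(-t), t^2*exp(-t) - t*exp(-t) + exp(-t), -2*t^2*exp(-t) - 6*t*exp(-t)]
  [t^2*exp(-t)/2 + t*exp(-t), -t^2*exp(-t)/2, t^2*exp(-t) + 4*t*exp(-t) + exp(-t)]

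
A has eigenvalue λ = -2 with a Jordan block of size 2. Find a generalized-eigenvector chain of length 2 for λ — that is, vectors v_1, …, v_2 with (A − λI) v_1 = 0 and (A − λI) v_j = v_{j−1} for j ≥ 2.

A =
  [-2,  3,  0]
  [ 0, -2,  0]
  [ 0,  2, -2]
A Jordan chain for λ = -2 of length 2:
v_1 = (3, 0, 2)ᵀ
v_2 = (0, 1, 0)ᵀ

Let N = A − (-2)·I. We want v_2 with N^2 v_2 = 0 but N^1 v_2 ≠ 0; then v_{j-1} := N · v_j for j = 2, …, 2.

Pick v_2 = (0, 1, 0)ᵀ.
Then v_1 = N · v_2 = (3, 0, 2)ᵀ.

Sanity check: (A − (-2)·I) v_1 = (0, 0, 0)ᵀ = 0. ✓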